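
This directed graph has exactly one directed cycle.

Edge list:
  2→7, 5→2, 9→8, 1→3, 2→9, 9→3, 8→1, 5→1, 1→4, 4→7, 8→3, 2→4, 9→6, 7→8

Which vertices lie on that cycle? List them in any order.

DFS with gray/black marking from 7:
7 gray
  8 gray
    3 gray
    3 black
    1 gray
      1→3: 3 black — skip
      4 gray
        4→7: 7 is gray → back edge
Back edge closes the cycle 7 → 8 → 1 → 4 → 7; its vertices are {1, 4, 7, 8}.

1, 4, 7, 8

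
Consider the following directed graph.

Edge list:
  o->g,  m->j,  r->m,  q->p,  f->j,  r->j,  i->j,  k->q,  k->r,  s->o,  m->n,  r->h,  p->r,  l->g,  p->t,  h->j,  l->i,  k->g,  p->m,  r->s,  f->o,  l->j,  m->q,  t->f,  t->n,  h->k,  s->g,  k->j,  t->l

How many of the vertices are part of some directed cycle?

6

A vertex is on a directed cycle iff it belongs to a strongly connected component of size ≥ 2 (or has a self-loop).
The vertices on cycles are {h, k, m, p, q, r} — 6 in total.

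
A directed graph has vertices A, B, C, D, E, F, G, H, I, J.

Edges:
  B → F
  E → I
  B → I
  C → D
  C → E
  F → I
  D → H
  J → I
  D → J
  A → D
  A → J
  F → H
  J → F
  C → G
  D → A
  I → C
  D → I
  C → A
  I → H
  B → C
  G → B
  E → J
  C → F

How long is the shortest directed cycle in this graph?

For each vertex v, BFS finds the shortest path from v back to v.
The shortest such closed walk is D → A → D, length 2.

2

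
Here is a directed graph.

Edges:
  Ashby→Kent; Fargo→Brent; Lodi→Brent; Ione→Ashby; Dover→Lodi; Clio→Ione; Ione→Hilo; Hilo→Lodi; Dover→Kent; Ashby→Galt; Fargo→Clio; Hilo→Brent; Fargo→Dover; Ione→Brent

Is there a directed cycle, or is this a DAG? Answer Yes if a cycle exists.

DFS with white/gray/black marking, starting from Galt:
Galt gray
Galt black
Clio gray
  Ione gray
    Brent gray
    Brent black
    Hilo gray
      Hilo→Brent: Brent black — skip
      Lodi gray
        Lodi→Brent: Brent black — skip
      Lodi black
    Hilo black
    Ashby gray
      Ashby→Galt: Galt black — skip
      Kent gray
      Kent black
    Ashby black
  Ione black
Clio black
Dover gray
  Dover→Lodi: Lodi black — skip
  Dover→Kent: Kent black — skip
Dover black
Fargo gray
  Fargo→Brent: Brent black — skip
  Fargo→Clio: Clio black — skip
  Fargo→Dover: Dover black — skip
Fargo black
Every edge goes to a white or black vertex — no back edge, so the graph is acyclic.

No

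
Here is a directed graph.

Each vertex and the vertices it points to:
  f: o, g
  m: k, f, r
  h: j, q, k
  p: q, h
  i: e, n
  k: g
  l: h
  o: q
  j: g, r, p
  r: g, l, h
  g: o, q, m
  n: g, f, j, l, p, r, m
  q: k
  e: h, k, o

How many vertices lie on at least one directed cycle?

11

A vertex is on a directed cycle iff it belongs to a strongly connected component of size ≥ 2 (or has a self-loop).
The vertices on cycles are {f, g, h, j, k, l, m, o, p, q, r} — 11 in total.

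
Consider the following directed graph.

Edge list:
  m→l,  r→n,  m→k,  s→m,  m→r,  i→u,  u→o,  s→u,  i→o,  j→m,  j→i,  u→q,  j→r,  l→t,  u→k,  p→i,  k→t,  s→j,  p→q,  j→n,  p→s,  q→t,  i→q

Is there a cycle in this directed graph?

DFS with white/gray/black marking, starting from t:
t gray
t black
i gray
  u gray
    q gray
      q→t: t black — skip
    q black
    k gray
      k→t: t black — skip
    k black
    o gray
    o black
  u black
  i→o: o black — skip
  i→q: q black — skip
i black
j gray
  n gray
  n black
  m gray
    l gray
      l→t: t black — skip
    l black
    r gray
      r→n: n black — skip
    r black
    m→k: k black — skip
  m black
  j→i: i black — skip
  j→r: r black — skip
j black
p gray
  p→q: q black — skip
  p→i: i black — skip
  s gray
    s→j: j black — skip
    s→u: u black — skip
    s→m: m black — skip
  s black
p black
Every edge goes to a white or black vertex — no back edge, so the graph is acyclic.

No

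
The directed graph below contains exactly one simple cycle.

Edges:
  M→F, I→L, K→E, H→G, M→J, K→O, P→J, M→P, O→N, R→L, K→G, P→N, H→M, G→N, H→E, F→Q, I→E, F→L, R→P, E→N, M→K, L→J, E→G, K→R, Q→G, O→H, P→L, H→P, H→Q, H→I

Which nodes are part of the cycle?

H, K, M, O

DFS with gray/black marking from M:
M gray
  J gray
  J black
  F gray
    Q gray
      G gray
        N gray
        N black
      G black
    Q black
    L gray
      L→J: J black — skip
    L black
  F black
  K gray
    E gray
      E→N: N black — skip
      E→G: G black — skip
    E black
    O gray
      O→N: N black — skip
      H gray
        H→Q: Q black — skip
        H→M: M is gray → back edge
Back edge closes the cycle M → K → O → H → M; its vertices are {H, K, M, O}.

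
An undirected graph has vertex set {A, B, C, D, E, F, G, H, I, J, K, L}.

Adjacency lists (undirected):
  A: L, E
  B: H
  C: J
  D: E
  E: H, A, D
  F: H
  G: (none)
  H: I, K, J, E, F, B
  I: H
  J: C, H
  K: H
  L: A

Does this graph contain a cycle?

No

DFS, tracking each vertex's parent; an edge to a visited non-parent vertex closes a cycle.
Start from C:
visit C (parent –)
  visit J (parent C)
    J–C: parent, skip
    visit H (parent J)
      visit I (parent H)
        I–H: parent, skip
      visit K (parent H)
        K–H: parent, skip
      H–J: parent, skip
      visit E (parent H)
        E–H: parent, skip
        visit A (parent E)
          visit L (parent A)
            L–A: parent, skip
          A–E: parent, skip
        visit D (parent E)
          D–E: parent, skip
      visit F (parent H)
        F–H: parent, skip
      visit B (parent H)
        B–H: parent, skip
visit G (parent –)
No non-parent visited neighbor found — the graph is a forest.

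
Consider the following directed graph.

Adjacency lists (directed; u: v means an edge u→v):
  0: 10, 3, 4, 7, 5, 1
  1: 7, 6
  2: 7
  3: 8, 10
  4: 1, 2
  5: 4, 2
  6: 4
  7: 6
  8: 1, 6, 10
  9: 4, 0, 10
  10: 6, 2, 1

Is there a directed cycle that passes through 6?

6 is on a cycle iff 6 can reach itself via ≥1 edge.
6 → 4 → 1 → 6 — yes.

Yes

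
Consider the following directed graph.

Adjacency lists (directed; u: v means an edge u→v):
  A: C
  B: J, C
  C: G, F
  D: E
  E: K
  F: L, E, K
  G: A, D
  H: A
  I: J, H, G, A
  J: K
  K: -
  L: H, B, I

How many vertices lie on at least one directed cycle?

8

A vertex is on a directed cycle iff it belongs to a strongly connected component of size ≥ 2 (or has a self-loop).
The vertices on cycles are {A, B, C, F, G, H, I, L} — 8 in total.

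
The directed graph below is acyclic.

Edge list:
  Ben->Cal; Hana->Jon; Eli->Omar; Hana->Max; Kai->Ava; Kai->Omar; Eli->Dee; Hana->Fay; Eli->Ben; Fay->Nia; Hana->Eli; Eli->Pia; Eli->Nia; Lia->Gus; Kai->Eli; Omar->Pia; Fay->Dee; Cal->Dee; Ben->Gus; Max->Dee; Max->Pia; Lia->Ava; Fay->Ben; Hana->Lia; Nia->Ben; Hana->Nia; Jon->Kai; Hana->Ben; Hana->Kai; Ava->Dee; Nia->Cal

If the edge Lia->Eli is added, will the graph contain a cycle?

Adding Lia→Eli creates a cycle iff Eli can already reach Lia.
Explore from Eli: no path reaches Lia. The graph stays acyclic.

No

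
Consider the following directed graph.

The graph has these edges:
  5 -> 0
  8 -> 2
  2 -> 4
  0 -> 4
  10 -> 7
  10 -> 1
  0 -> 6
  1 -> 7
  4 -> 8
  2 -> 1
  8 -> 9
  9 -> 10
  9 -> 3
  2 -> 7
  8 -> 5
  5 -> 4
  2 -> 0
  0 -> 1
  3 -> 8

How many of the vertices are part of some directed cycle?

7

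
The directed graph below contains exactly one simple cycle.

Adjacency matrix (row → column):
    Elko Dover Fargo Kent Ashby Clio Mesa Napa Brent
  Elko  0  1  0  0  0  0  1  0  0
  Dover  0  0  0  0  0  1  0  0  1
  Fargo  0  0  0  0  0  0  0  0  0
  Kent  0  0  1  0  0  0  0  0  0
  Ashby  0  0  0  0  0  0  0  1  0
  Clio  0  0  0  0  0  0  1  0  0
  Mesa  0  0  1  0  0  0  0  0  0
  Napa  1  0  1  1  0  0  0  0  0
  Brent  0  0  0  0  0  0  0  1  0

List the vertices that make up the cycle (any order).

Elko, Napa, Brent, Dover

DFS with gray/black marking from Napa:
Napa gray
  Elko gray
    Dover gray
      Brent gray
        Brent→Napa: Napa is gray → back edge
Back edge closes the cycle Napa → Elko → Dover → Brent → Napa; its vertices are {Elko, Napa, Brent, Dover}.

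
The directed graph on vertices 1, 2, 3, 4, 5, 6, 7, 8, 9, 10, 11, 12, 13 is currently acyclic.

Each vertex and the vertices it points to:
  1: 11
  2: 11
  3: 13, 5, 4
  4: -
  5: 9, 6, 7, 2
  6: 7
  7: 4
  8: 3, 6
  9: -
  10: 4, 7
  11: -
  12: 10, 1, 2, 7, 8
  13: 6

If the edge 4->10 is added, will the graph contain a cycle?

Yes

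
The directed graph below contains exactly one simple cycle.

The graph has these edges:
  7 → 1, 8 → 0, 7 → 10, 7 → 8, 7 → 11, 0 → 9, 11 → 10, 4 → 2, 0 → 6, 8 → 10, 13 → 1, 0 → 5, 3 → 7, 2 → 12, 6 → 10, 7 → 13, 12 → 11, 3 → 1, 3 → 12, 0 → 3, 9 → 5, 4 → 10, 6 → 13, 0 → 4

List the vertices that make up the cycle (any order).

0, 3, 7, 8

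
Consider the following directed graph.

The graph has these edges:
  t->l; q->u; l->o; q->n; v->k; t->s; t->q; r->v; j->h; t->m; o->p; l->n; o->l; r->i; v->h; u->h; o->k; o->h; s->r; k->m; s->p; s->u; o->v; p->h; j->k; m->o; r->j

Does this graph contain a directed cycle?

Yes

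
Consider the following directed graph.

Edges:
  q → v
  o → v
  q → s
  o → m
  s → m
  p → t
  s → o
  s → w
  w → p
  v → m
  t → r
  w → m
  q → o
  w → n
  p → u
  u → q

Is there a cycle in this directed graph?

DFS with white/gray/black marking, starting from m:
m gray
m black
n gray
n black
o gray
  v gray
    v→m: m black — skip
  v black
  o→m: m black — skip
o black
p gray
  u gray
    q gray
      s gray
        w gray
          w→p: p is gray → back edge
Back edge found, so a cycle exists: p → u → q → s → w → p.

Yes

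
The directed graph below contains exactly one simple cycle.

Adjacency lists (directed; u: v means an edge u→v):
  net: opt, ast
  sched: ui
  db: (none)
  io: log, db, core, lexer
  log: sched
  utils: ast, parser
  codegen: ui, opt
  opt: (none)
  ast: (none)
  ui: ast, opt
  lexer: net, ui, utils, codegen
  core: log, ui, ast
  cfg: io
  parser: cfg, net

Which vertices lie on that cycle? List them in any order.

io, cfg, lexer, utils, parser

DFS with gray/black marking from io:
io gray
  log gray
    sched gray
      ui gray
        ast gray
        ast black
        opt gray
        opt black
      ui black
    sched black
  log black
  db gray
  db black
  core gray
    core→log: log black — skip
    core→ui: ui black — skip
    core→ast: ast black — skip
  core black
  lexer gray
    net gray
      net→opt: opt black — skip
      net→ast: ast black — skip
    net black
    lexer→ui: ui black — skip
    utils gray
      utils→ast: ast black — skip
      parser gray
        cfg gray
          cfg→io: io is gray → back edge
Back edge closes the cycle io → lexer → utils → parser → cfg → io; its vertices are {io, cfg, lexer, utils, parser}.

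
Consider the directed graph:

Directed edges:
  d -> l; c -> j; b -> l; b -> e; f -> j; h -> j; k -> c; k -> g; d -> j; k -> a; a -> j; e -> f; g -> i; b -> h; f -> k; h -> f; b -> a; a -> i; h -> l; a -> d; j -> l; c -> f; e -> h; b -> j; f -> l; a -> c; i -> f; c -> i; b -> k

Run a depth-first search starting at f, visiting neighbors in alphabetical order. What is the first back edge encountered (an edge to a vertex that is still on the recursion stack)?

c->f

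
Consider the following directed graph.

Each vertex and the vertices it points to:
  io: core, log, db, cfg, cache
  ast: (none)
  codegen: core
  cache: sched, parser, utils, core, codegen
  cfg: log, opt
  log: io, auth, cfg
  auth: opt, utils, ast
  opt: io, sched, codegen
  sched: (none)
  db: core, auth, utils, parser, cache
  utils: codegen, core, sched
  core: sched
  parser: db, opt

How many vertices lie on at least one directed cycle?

A vertex is on a directed cycle iff it belongs to a strongly connected component of size ≥ 2 (or has a self-loop).
The vertices on cycles are {db, io, cfg, log, opt, auth, cache, parser} — 8 in total.

8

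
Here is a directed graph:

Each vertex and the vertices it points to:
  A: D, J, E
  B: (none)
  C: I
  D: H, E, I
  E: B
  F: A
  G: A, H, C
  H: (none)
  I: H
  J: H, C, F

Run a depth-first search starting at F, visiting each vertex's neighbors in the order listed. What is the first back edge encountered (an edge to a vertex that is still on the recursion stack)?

J→F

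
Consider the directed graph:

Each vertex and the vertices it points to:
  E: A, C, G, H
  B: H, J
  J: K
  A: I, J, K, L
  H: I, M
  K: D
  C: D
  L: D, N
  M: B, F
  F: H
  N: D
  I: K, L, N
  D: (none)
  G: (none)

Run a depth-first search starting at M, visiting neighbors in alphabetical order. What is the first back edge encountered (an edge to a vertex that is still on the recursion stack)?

DFS from M (visiting neighbors in alphabetical order); mark gray on enter, black on exit:
M gray
  B gray
    H gray
      I gray
        K gray
          D gray
          D black
        K black
        L gray
          L→D: D black — skip
          N gray
            N→D: D black — skip
          N black
        L black
        I→N: N black — skip
      I black
      H→M: M is gray → back edge
First back edge: H → M.

H->M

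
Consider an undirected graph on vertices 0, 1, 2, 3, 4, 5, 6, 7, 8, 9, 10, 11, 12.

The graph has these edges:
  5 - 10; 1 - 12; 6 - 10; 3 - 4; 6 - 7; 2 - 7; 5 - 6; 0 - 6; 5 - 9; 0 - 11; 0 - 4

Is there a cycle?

DFS, tracking each vertex's parent; an edge to a visited non-parent vertex closes a cycle.
Start from 12:
visit 12 (parent –)
  visit 1 (parent 12)
    1–12: parent, skip
visit 0 (parent –)
  visit 11 (parent 0)
    11–0: parent, skip
  visit 4 (parent 0)
    4–0: parent, skip
    visit 3 (parent 4)
      3–4: parent, skip
  visit 6 (parent 0)
    6–0: parent, skip
    visit 7 (parent 6)
      visit 2 (parent 7)
        2–7: parent, skip
      7–6: parent, skip
    visit 10 (parent 6)
      10–6: parent, skip
      visit 5 (parent 10)
        5–6: 6 visited and ≠ parent → cycle
Cycle: 6 – 10 – 5 – 6.

Yes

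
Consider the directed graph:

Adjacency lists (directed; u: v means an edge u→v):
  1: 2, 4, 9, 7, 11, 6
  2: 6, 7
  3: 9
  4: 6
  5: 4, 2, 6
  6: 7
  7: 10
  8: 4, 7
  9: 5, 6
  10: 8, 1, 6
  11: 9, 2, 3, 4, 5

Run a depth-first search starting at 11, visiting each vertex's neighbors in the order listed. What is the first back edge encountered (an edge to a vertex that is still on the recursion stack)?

8→4

DFS from 11 (visiting each vertex's neighbors in the order listed); mark gray on enter, black on exit:
11 gray
  9 gray
    5 gray
      4 gray
        6 gray
          7 gray
            10 gray
              8 gray
                8→4: 4 is gray → back edge
First back edge: 8 → 4.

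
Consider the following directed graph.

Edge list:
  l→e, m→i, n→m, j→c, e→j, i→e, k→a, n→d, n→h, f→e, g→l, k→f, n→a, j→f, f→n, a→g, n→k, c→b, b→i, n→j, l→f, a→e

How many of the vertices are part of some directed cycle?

12

A vertex is on a directed cycle iff it belongs to a strongly connected component of size ≥ 2 (or has a self-loop).
The vertices on cycles are {a, b, c, e, f, g, i, j, k, l, m, n} — 12 in total.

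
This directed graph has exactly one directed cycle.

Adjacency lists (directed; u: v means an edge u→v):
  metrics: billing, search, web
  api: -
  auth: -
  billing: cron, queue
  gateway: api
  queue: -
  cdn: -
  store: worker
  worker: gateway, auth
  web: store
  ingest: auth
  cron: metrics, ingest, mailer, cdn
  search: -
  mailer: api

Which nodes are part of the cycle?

DFS with gray/black marking from metrics:
metrics gray
  billing gray
    cron gray
      cron→metrics: metrics is gray → back edge
Back edge closes the cycle metrics → billing → cron → metrics; its vertices are {cron, billing, metrics}.

cron, billing, metrics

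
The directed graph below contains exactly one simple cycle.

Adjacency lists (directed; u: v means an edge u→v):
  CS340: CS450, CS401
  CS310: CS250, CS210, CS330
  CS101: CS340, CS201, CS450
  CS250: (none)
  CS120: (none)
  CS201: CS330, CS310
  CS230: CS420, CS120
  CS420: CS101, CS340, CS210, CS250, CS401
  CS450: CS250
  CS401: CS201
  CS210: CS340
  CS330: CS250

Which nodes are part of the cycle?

CS201, CS210, CS310, CS340, CS401

DFS with gray/black marking from CS210:
CS210 gray
  CS340 gray
    CS450 gray
      CS250 gray
      CS250 black
    CS450 black
    CS401 gray
      CS201 gray
        CS330 gray
          CS330→CS250: CS250 black — skip
        CS330 black
        CS310 gray
          CS310→CS250: CS250 black — skip
          CS310→CS210: CS210 is gray → back edge
Back edge closes the cycle CS210 → CS340 → CS401 → CS201 → CS310 → CS210; its vertices are {CS201, CS210, CS310, CS340, CS401}.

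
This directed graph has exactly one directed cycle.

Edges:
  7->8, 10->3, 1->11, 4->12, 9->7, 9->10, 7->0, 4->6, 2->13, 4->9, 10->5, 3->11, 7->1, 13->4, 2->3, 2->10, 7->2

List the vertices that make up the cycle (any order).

DFS with gray/black marking from 4:
4 gray
  12 gray
  12 black
  9 gray
    7 gray
      0 gray
      0 black
      1 gray
        11 gray
        11 black
      1 black
      2 gray
        3 gray
          3→11: 11 black — skip
        3 black
        10 gray
          5 gray
          5 black
          10→3: 3 black — skip
        10 black
        13 gray
          13→4: 4 is gray → back edge
Back edge closes the cycle 4 → 9 → 7 → 2 → 13 → 4; its vertices are {2, 4, 7, 9, 13}.

2, 4, 7, 9, 13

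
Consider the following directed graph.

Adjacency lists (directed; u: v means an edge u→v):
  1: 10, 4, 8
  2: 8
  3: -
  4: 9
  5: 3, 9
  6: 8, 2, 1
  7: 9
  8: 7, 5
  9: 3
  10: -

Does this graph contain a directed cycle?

No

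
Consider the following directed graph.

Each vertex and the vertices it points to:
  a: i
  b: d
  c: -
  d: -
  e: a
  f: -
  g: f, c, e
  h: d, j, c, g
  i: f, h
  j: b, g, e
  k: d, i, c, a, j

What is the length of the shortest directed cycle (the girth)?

5

For each vertex v, BFS finds the shortest path from v back to v.
The shortest such closed walk is j → e → a → i → h → j, length 5.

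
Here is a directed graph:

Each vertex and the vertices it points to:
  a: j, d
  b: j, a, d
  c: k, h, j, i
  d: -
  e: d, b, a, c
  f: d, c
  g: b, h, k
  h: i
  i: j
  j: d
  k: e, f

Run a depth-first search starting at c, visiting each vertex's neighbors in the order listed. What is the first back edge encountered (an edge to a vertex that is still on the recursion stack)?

DFS from c (visiting each vertex's neighbors in the order listed); mark gray on enter, black on exit:
c gray
  k gray
    e gray
      d gray
      d black
      b gray
        j gray
          j→d: d black — skip
        j black
        a gray
          a→j: j black — skip
          a→d: d black — skip
        a black
        b→d: d black — skip
      b black
      e→a: a black — skip
      e→c: c is gray → back edge
First back edge: e → c.

e→c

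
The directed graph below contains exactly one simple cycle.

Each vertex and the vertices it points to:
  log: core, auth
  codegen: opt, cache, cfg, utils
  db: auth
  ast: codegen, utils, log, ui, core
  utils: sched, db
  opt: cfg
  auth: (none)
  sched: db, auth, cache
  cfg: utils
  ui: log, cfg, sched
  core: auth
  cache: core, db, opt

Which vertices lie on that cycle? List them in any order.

DFS with gray/black marking from sched:
sched gray
  db gray
    auth gray
    auth black
  db black
  sched→auth: auth black — skip
  cache gray
    core gray
      core→auth: auth black — skip
    core black
    cache→db: db black — skip
    opt gray
      cfg gray
        utils gray
          utils→sched: sched is gray → back edge
Back edge closes the cycle sched → cache → opt → cfg → utils → sched; its vertices are {cfg, opt, cache, sched, utils}.

cfg, opt, cache, sched, utils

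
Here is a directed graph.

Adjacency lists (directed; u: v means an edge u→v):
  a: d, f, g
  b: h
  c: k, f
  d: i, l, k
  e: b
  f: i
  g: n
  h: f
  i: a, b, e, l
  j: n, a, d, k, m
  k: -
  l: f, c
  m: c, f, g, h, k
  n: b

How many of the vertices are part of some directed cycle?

11

A vertex is on a directed cycle iff it belongs to a strongly connected component of size ≥ 2 (or has a self-loop).
The vertices on cycles are {a, b, c, d, e, f, g, h, i, l, n} — 11 in total.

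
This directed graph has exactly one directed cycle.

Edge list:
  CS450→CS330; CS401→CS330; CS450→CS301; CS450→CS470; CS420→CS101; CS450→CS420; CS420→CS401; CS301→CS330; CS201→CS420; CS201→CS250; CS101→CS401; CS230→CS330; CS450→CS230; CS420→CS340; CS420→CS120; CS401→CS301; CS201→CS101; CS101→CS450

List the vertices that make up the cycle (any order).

CS101, CS420, CS450

DFS with gray/black marking from CS101:
CS101 gray
  CS401 gray
    CS330 gray
    CS330 black
    CS301 gray
      CS301→CS330: CS330 black — skip
    CS301 black
  CS401 black
  CS450 gray
    CS470 gray
    CS470 black
    CS230 gray
      CS230→CS330: CS330 black — skip
    CS230 black
    CS450→CS301: CS301 black — skip
    CS420 gray
      CS340 gray
      CS340 black
      CS420→CS401: CS401 black — skip
      CS120 gray
      CS120 black
      CS420→CS101: CS101 is gray → back edge
Back edge closes the cycle CS101 → CS450 → CS420 → CS101; its vertices are {CS101, CS420, CS450}.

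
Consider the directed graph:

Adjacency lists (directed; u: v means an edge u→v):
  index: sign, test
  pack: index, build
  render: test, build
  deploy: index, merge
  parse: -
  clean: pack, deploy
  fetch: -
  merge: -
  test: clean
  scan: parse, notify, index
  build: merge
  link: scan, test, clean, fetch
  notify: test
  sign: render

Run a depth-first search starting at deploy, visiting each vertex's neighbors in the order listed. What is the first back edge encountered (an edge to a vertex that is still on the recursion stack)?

DFS from deploy (visiting each vertex's neighbors in the order listed); mark gray on enter, black on exit:
deploy gray
  index gray
    sign gray
      render gray
        test gray
          clean gray
            pack gray
              pack→index: index is gray → back edge
First back edge: pack → index.

pack->index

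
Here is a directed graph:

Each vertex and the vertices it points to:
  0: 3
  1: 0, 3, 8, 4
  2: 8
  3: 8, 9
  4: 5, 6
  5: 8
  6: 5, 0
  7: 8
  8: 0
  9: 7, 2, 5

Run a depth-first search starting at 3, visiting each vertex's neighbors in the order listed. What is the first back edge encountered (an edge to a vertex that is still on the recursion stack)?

DFS from 3 (visiting each vertex's neighbors in the order listed); mark gray on enter, black on exit:
3 gray
  8 gray
    0 gray
      0→3: 3 is gray → back edge
First back edge: 0 → 3.

0->3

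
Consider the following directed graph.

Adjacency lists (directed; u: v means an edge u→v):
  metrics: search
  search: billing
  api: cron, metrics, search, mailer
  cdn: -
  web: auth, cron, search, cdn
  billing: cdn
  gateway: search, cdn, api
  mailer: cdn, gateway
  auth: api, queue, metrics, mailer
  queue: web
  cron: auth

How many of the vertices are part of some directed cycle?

7

A vertex is on a directed cycle iff it belongs to a strongly connected component of size ≥ 2 (or has a self-loop).
The vertices on cycles are {api, web, auth, cron, queue, mailer, gateway} — 7 in total.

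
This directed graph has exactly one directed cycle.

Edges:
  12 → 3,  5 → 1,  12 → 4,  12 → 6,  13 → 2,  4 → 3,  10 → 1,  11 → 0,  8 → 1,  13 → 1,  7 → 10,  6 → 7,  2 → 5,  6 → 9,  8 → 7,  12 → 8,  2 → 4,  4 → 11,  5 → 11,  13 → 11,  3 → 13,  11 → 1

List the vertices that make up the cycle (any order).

DFS with gray/black marking from 3:
3 gray
  13 gray
    11 gray
      0 gray
      0 black
      1 gray
      1 black
    11 black
    2 gray
      5 gray
        5→11: 11 black — skip
        5→1: 1 black — skip
      5 black
      4 gray
        4→3: 3 is gray → back edge
Back edge closes the cycle 3 → 13 → 2 → 4 → 3; its vertices are {2, 3, 4, 13}.

2, 3, 4, 13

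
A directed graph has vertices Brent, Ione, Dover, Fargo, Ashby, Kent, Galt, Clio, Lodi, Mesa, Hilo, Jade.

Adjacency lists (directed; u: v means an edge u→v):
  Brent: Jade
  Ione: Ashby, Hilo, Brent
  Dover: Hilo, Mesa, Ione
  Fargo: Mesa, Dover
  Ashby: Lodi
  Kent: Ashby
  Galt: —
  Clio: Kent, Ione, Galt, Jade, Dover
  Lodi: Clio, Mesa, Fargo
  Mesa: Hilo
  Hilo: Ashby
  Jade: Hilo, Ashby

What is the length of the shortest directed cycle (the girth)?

4

For each vertex v, BFS finds the shortest path from v back to v.
The shortest such closed walk is Lodi → Mesa → Hilo → Ashby → Lodi, length 4.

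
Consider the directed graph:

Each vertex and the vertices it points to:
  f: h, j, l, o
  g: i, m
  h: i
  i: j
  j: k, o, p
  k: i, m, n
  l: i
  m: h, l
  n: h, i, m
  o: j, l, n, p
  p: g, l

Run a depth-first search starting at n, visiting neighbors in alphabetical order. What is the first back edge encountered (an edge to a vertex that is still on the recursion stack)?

k→i

DFS from n (visiting neighbors in alphabetical order); mark gray on enter, black on exit:
n gray
  h gray
    i gray
      j gray
        k gray
          k→i: i is gray → back edge
First back edge: k → i.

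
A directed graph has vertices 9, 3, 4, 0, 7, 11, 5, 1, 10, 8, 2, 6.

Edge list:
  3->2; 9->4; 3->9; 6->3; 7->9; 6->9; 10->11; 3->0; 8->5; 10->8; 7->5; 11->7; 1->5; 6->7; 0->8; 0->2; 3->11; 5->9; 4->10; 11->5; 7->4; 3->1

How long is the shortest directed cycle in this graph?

4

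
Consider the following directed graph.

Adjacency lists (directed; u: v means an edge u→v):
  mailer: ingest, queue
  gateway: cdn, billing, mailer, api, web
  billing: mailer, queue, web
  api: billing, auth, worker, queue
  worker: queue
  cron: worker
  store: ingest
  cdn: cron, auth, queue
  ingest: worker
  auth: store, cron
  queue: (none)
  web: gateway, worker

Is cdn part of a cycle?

cdn lies on a cycle iff there is a path from cdn back to itself.
Exploring from cdn, it never reaches itself; equivalently, its strongly connected component is a singleton.

No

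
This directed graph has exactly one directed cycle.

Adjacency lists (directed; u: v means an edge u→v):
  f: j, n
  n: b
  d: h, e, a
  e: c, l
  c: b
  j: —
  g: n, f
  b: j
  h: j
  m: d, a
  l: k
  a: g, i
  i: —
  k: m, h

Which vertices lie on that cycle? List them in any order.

d, e, k, l, m

DFS with gray/black marking from m:
m gray
  d gray
    h gray
      j gray
      j black
    h black
    e gray
      c gray
        b gray
          b→j: j black — skip
        b black
      c black
      l gray
        k gray
          k→m: m is gray → back edge
Back edge closes the cycle m → d → e → l → k → m; its vertices are {d, e, k, l, m}.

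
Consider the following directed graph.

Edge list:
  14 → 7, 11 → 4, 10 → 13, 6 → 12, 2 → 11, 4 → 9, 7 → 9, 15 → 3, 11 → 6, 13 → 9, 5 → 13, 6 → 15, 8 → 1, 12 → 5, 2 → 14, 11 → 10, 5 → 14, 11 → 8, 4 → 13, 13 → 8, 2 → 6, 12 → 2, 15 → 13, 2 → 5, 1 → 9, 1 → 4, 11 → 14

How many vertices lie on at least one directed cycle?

A vertex is on a directed cycle iff it belongs to a strongly connected component of size ≥ 2 (or has a self-loop).
The vertices on cycles are {1, 2, 4, 6, 8, 11, 12, 13} — 8 in total.

8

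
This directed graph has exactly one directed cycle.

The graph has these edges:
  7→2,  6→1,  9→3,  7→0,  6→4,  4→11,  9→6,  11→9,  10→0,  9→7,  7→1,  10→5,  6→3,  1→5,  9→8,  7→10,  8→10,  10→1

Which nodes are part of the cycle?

4, 6, 9, 11

DFS with gray/black marking from 9:
9 gray
  6 gray
    1 gray
      5 gray
      5 black
    1 black
    3 gray
    3 black
    4 gray
      11 gray
        11→9: 9 is gray → back edge
Back edge closes the cycle 9 → 6 → 4 → 11 → 9; its vertices are {4, 6, 9, 11}.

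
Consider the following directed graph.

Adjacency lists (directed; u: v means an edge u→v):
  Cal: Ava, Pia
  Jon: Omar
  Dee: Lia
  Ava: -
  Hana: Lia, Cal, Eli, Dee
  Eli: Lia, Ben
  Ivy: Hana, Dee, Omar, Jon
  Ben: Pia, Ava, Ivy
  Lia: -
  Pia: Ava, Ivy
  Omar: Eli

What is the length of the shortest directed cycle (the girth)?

4

For each vertex v, BFS finds the shortest path from v back to v.
The shortest such closed walk is Ben → Ivy → Hana → Eli → Ben, length 4.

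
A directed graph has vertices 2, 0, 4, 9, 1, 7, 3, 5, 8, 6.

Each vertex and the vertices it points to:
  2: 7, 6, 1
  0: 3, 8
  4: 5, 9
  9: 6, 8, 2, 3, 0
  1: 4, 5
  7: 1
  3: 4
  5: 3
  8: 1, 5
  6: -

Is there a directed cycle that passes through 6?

No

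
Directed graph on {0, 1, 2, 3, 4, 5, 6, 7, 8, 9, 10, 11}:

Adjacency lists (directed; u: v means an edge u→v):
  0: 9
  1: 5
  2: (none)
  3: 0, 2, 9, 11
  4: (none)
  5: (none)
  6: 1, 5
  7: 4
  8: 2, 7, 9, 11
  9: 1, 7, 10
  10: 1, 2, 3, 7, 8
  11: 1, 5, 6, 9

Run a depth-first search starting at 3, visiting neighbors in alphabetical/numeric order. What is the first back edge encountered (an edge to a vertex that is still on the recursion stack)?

DFS from 3 (visiting neighbors in alphabetical/numeric order); mark gray on enter, black on exit:
3 gray
  0 gray
    9 gray
      1 gray
        5 gray
        5 black
      1 black
      7 gray
        4 gray
        4 black
      7 black
      10 gray
        10→1: 1 black — skip
        2 gray
        2 black
        10→3: 3 is gray → back edge
First back edge: 10 → 3.

10→3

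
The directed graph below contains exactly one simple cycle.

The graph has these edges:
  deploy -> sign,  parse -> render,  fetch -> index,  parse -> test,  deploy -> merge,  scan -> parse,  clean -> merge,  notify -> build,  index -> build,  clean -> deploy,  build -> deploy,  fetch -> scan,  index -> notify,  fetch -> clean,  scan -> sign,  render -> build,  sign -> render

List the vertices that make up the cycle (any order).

DFS with gray/black marking from deploy:
deploy gray
  merge gray
  merge black
  sign gray
    render gray
      build gray
        build→deploy: deploy is gray → back edge
Back edge closes the cycle deploy → sign → render → build → deploy; its vertices are {sign, build, deploy, render}.

sign, build, deploy, render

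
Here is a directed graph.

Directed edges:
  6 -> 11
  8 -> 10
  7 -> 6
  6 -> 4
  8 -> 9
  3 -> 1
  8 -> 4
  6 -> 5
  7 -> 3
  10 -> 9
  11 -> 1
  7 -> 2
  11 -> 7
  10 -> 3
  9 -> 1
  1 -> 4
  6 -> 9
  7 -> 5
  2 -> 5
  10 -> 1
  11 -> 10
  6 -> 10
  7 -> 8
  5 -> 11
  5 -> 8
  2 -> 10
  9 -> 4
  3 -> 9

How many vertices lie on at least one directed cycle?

5

A vertex is on a directed cycle iff it belongs to a strongly connected component of size ≥ 2 (or has a self-loop).
The vertices on cycles are {2, 5, 6, 7, 11} — 5 in total.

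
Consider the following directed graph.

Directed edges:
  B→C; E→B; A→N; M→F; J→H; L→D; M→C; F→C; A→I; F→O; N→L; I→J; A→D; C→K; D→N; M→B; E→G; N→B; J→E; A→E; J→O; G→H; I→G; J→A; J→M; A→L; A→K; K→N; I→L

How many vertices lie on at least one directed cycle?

9

A vertex is on a directed cycle iff it belongs to a strongly connected component of size ≥ 2 (or has a self-loop).
The vertices on cycles are {A, B, C, D, I, J, K, L, N} — 9 in total.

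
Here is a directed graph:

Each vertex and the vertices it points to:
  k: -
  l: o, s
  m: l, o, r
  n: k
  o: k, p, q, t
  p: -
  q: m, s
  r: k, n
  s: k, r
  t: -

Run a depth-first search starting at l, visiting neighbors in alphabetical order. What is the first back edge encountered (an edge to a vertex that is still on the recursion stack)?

DFS from l (visiting neighbors in alphabetical order); mark gray on enter, black on exit:
l gray
  o gray
    k gray
    k black
    p gray
    p black
    q gray
      m gray
        m→l: l is gray → back edge
First back edge: m → l.

m->l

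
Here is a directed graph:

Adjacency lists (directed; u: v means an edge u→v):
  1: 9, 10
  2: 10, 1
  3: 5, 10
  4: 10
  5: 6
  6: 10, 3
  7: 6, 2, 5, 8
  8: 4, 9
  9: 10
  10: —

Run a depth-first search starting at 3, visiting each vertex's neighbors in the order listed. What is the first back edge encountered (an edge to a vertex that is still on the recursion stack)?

6→3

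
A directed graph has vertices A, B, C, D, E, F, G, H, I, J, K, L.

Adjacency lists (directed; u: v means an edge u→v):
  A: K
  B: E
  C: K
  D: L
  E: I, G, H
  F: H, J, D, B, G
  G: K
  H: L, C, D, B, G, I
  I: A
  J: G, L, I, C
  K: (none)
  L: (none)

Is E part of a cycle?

Yes

E is on a cycle iff E can reach itself via ≥1 edge.
E → H → B → E — yes.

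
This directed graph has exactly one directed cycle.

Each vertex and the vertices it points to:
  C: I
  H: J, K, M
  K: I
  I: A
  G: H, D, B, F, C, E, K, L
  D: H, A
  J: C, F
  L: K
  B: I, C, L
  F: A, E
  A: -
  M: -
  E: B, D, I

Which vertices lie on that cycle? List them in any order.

DFS with gray/black marking from E:
E gray
  B gray
    I gray
      A gray
      A black
    I black
    C gray
      C→I: I black — skip
    C black
    L gray
      K gray
        K→I: I black — skip
      K black
    L black
  B black
  D gray
    H gray
      J gray
        J→C: C black — skip
        F gray
          F→A: A black — skip
          F→E: E is gray → back edge
Back edge closes the cycle E → D → H → J → F → E; its vertices are {D, E, F, H, J}.

D, E, F, H, J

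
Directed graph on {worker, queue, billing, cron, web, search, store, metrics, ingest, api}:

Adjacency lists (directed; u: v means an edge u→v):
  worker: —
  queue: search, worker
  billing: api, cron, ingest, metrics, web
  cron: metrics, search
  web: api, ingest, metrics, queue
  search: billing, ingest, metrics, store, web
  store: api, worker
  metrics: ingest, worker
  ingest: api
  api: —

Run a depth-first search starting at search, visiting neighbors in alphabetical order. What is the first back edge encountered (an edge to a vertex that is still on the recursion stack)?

cron→search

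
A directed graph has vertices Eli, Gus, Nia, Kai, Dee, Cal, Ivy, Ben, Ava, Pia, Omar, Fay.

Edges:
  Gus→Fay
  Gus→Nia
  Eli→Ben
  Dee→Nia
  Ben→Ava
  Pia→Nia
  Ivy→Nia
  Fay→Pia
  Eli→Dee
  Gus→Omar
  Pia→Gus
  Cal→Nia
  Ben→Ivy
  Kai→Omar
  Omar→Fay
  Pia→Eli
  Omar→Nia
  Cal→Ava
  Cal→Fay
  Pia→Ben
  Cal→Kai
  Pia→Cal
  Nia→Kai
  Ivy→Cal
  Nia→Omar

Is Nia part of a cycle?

Yes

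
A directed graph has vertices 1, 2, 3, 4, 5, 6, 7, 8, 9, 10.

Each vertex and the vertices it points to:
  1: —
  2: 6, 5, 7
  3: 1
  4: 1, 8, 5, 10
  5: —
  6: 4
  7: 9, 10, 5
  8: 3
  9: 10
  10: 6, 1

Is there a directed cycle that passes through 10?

10 is on a cycle iff 10 can reach itself via ≥1 edge.
10 → 6 → 4 → 10 — yes.

Yes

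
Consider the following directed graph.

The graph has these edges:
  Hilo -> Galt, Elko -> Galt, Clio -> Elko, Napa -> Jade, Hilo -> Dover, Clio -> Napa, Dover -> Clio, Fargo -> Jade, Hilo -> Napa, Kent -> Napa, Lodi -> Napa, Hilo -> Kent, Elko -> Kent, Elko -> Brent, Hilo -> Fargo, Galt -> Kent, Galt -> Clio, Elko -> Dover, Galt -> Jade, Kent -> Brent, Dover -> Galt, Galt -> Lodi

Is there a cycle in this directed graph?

DFS with white/gray/black marking, starting from Fargo:
Fargo gray
  Jade gray
  Jade black
Fargo black
Hilo gray
  Kent gray
    Napa gray
      Napa→Jade: Jade black — skip
    Napa black
    Brent gray
    Brent black
  Kent black
  Hilo→Fargo: Fargo black — skip
  Hilo→Napa: Napa black — skip
  Galt gray
    Galt→Jade: Jade black — skip
    Lodi gray
      Lodi→Napa: Napa black — skip
    Lodi black
    Galt→Kent: Kent black — skip
    Clio gray
      Elko gray
        Elko→Galt: Galt is gray → back edge
Back edge found, so a cycle exists: Galt → Clio → Elko → Galt.

Yes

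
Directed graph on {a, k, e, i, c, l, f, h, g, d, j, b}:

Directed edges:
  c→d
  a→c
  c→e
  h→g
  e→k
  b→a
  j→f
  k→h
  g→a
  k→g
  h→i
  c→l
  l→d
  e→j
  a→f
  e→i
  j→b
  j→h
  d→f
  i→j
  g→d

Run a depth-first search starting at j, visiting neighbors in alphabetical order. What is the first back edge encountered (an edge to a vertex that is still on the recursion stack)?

i→j

DFS from j (visiting neighbors in alphabetical order); mark gray on enter, black on exit:
j gray
  b gray
    a gray
      c gray
        d gray
          f gray
          f black
        d black
        e gray
          i gray
            i→j: j is gray → back edge
First back edge: i → j.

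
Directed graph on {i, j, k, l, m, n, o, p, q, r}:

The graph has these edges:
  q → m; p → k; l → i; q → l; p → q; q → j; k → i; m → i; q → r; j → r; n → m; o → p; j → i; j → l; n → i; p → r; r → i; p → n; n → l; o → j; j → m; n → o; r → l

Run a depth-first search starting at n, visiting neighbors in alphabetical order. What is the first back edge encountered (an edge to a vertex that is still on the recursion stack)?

p->n

DFS from n (visiting neighbors in alphabetical order); mark gray on enter, black on exit:
n gray
  i gray
  i black
  l gray
    l→i: i black — skip
  l black
  m gray
    m→i: i black — skip
  m black
  o gray
    j gray
      j→i: i black — skip
      j→l: l black — skip
      j→m: m black — skip
      r gray
        r→i: i black — skip
        r→l: l black — skip
      r black
    j black
    p gray
      k gray
        k→i: i black — skip
      k black
      p→n: n is gray → back edge
First back edge: p → n.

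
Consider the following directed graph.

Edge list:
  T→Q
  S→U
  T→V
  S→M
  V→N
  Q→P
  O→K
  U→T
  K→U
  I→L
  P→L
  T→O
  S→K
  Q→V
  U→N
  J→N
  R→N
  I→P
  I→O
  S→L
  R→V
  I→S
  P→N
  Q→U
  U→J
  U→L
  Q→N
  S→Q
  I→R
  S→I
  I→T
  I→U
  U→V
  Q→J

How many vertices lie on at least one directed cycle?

7

A vertex is on a directed cycle iff it belongs to a strongly connected component of size ≥ 2 (or has a self-loop).
The vertices on cycles are {I, K, O, Q, S, T, U} — 7 in total.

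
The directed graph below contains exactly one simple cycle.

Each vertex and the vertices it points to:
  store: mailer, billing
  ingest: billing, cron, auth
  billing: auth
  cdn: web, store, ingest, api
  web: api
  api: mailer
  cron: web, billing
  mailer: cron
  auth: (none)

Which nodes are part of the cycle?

api, web, cron, mailer

DFS with gray/black marking from web:
web gray
  api gray
    mailer gray
      cron gray
        cron→web: web is gray → back edge
Back edge closes the cycle web → api → mailer → cron → web; its vertices are {api, web, cron, mailer}.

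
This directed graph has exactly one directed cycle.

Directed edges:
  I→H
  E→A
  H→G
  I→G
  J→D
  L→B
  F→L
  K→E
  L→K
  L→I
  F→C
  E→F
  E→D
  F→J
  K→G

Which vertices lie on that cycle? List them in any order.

E, F, K, L

DFS with gray/black marking from E:
E gray
  F gray
    L gray
      B gray
      B black
      I gray
        H gray
          G gray
          G black
        H black
        I→G: G black — skip
      I black
      K gray
        K→G: G black — skip
        K→E: E is gray → back edge
Back edge closes the cycle E → F → L → K → E; its vertices are {E, F, K, L}.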